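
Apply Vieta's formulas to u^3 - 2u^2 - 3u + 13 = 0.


Monic cubic u^3+bu^2+cu+d=0: sum=-b, pairwise sum=c, product=-d.
b=-2, c=-3, d=13
r1+r2+r3 = 2
r1r2+r1r3+r2r3 = -3
r1r2r3 = -13


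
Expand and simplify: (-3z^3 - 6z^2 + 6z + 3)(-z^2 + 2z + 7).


Distribute each term of the first polynomial:
  (-3z^3)(-z^2 + 2z + 7) = 3z^5 - 6z^4 - 21z^3
  (-6z^2)(-z^2 + 2z + 7) = 6z^4 - 12z^3 - 42z^2
  (6z)(-z^2 + 2z + 7) = -6z^3 + 12z^2 + 42z
  (3)(-z^2 + 2z + 7) = -3z^2 + 6z + 21
Sum: 3z^5 - 39z^3 - 33z^2 + 48z + 21


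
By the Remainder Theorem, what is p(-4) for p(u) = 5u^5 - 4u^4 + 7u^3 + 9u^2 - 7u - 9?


By the Remainder Theorem, the remainder equals p(-4):
  5*(-4)^5 = -5120
  -4*(-4)^4 = -1024
  7*(-4)^3 = -448
  9*(-4)^2 = 144
  -7*(-4)^1 = 28
  constant: -9
Sum: -5120 - 1024 - 448 + 144 + 28 - 9 = -6429


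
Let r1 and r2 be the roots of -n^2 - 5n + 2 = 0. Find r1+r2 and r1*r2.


For an^2+bn+c=0: sum = -b/a, product = c/a.
a=-1, b=-5, c=2
Sum = -(-5)/-1 = -5
Product = (2)/-1 = -2


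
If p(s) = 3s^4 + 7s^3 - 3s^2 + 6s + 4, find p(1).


Using direct substitution:
  3 * (1)^4 = 3
  7 * (1)^3 = 7
  -3 * (1)^2 = -3
  6 * (1)^1 = 6
  constant: 4
Sum = 3 + 7 - 3 + 6 + 4 = 17


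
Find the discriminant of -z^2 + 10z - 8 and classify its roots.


D = b^2 - 4ac = (10)^2 - 4(-1)(-8) = 100 - 32 = 68
Since D > 0: two distinct irrational roots


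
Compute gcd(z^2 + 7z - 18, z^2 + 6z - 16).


Factor each:
  z^2 + 7z - 18 = (z - 2)(z + 9)
  z^2 + 6z - 16 = (z - 2)(z + 8)
Common monic factor: z - 2


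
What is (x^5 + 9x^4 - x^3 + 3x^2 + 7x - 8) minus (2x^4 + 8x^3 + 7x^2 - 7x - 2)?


Distribute the minus sign:
  (x^5 + 9x^4 - x^3 + 3x^2 + 7x - 8)
- (2x^4 + 8x^3 + 7x^2 - 7x - 2)
Negate second polynomial: -2x^4 - 8x^3 - 7x^2 + 7x + 2
Add: x^5 + 7x^4 - 9x^3 - 4x^2 + 14x - 6


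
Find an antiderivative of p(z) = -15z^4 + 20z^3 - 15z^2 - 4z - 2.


Reverse power rule on each term:
  ∫ -15z^4 dz = -3z^5
  ∫ 20z^3 dz = 5z^4
  ∫ -15z^2 dz = -5z^3
  ∫ -4z dz = -2z^2
  ∫ -2 dz = -2z
F(z) = -3z^5 + 5z^4 - 5z^3 - 2z^2 - 2z + C


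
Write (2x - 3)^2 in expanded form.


Expand (2x - 3)^2 by repeated multiplication:
= 4x^2 - 12x + 9


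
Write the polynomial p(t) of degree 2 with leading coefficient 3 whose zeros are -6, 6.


p(t) = 3(t + 6)(t - 6)
Expand: 3t^2 - 108


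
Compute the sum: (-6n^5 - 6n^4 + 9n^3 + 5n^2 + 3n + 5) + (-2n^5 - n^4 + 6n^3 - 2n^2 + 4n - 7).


Align terms by degree and add:
  -6n^5 - 6n^4 + 9n^3 + 5n^2 + 3n + 5
  -2n^5 - n^4 + 6n^3 - 2n^2 + 4n - 7
= -8n^5 - 7n^4 + 15n^3 + 3n^2 + 7n - 2


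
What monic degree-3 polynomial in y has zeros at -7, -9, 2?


p(y) = (y + 7)(y + 9)(y - 2)
Expand: y^3 + 14y^2 + 31y - 126


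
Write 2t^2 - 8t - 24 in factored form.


Roots satisfy r1 + r2 = -b/a = 4 and r1*r2 = c/a = -12.
So r1 = 6, r2 = -2.
2t^2 - 8t - 24 = 2(t - r1)(t - r2) = 2(t - 6)(t + 2)


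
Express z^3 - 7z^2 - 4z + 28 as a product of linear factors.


Try integer roots (divisors of 28). z=-2: p(-2)=0.
Divide out (z + 2): quotient is z^2 - 9z + 14.
Factor the quadratic: (z - 7)(z - 2)
Result: (z + 2)(z - 7)(z - 2)


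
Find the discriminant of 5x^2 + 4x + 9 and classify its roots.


D = b^2 - 4ac = (4)^2 - 4(5)(9) = 16 - 180 = -164
Since D < 0: two complex conjugate roots (no real roots)


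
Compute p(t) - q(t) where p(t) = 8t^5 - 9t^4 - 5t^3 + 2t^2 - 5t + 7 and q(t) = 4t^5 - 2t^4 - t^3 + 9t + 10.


Distribute the minus sign:
  (8t^5 - 9t^4 - 5t^3 + 2t^2 - 5t + 7)
- (4t^5 - 2t^4 - t^3 + 9t + 10)
Negate second polynomial: -4t^5 + 2t^4 + t^3 - 9t - 10
Add: 4t^5 - 7t^4 - 4t^3 + 2t^2 - 14t - 3


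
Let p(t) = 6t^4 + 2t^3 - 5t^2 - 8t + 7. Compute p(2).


Using direct substitution:
  6 * (2)^4 = 96
  2 * (2)^3 = 16
  -5 * (2)^2 = -20
  -8 * (2)^1 = -16
  constant: 7
Sum = 96 + 16 - 20 - 16 + 7 = 83


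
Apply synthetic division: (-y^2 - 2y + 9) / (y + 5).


Synthetic division with c = -5. Coefficients: -1, -2, 9
Bring down -1.
  -1 * -5 = 5; 5 - 2 = 3
  3 * -5 = -15; -15 + 9 = -6
Quotient: -y + 3, Remainder: -6


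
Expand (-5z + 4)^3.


Expand (-5z + 4)^3 by repeated multiplication:
  (-5z + 4)^2 = 25z^2 - 40z + 16
= -125z^3 + 300z^2 - 240z + 64


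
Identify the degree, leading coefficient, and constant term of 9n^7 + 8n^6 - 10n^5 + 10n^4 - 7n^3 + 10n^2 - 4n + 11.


Highest power of n is 7, with coefficient 9. Constant term is 11.
Degree = 7, leading coefficient = 9, constant term = 11


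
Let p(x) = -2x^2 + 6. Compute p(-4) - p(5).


p(-4) = -26
p(5) = -44
p(-4) - p(5) = -26 + 44 = 18


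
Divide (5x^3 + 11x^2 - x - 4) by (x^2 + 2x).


(5x^3 + 11x^2 - x - 4) / (x^2 + 2x)
Step 1: 5x * (x^2 + 2x) = 5x^3 + 10x^2; subtract.
Step 2: 1 * (x^2 + 2x) = x^2 + 2x; subtract.
Quotient: 5x + 1, Remainder: -3x - 4


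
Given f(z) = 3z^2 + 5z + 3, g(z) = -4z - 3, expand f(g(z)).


Substitute g(z) into f:
f(g(z)) = 3*(-4z - 3)^2 + 5*(-4z - 3) + 3
(-4z - 3)^2 = 16z^2 + 24z + 9
Expand and combine: 48z^2 + 52z + 15


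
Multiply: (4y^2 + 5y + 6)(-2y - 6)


Distribute each term of the first polynomial:
  (4y^2)(-2y - 6) = -8y^3 - 24y^2
  (5y)(-2y - 6) = -10y^2 - 30y
  (6)(-2y - 6) = -12y - 36
Sum: -8y^3 - 34y^2 - 42y - 36


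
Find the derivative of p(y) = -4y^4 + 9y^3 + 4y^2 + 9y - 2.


Apply the power rule term by term:
  d/dy(-4y^4) = -16y^3
  d/dy(9y^3) = 27y^2
  d/dy(4y^2) = 8y
  d/dy(9y) = 9
  d/dy(-2) = 0
p'(y) = -16y^3 + 27y^2 + 8y + 9


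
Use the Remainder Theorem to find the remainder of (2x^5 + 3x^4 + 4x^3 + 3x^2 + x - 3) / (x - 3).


By the Remainder Theorem, the remainder equals p(3):
  2*(3)^5 = 486
  3*(3)^4 = 243
  4*(3)^3 = 108
  3*(3)^2 = 27
  1*(3)^1 = 3
  constant: -3
Sum: 486 + 243 + 108 + 27 + 3 - 3 = 864


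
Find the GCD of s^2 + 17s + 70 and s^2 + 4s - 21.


Factor each:
  s^2 + 17s + 70 = (s + 7)(s + 10)
  s^2 + 4s - 21 = (s + 7)(s - 3)
Common monic factor: s + 7


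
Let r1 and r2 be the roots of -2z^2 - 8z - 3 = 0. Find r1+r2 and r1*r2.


For az^2+bz+c=0: sum = -b/a, product = c/a.
a=-2, b=-8, c=-3
Sum = -(-8)/-2 = -4
Product = (-3)/-2 = 3/2


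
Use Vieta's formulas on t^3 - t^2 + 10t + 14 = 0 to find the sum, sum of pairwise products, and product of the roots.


Monic cubic t^3+bt^2+ct+d=0: sum=-b, pairwise sum=c, product=-d.
b=-1, c=10, d=14
r1+r2+r3 = 1
r1r2+r1r3+r2r3 = 10
r1r2r3 = -14


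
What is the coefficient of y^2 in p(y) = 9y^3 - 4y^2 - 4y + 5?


Read off the coefficient of y^2: -4


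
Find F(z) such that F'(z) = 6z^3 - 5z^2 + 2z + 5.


Reverse power rule on each term:
  ∫ 6z^3 dz = (3/2)z^4
  ∫ -5z^2 dz = -(5/3)z^3
  ∫ 2z dz = z^2
  ∫ 5 dz = 5z
F(z) = (3/2)z^4 - (5/3)z^3 + z^2 + 5z + C


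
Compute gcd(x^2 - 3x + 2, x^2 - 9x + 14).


Factor each:
  x^2 - 3x + 2 = (x - 2)(x - 1)
  x^2 - 9x + 14 = (x - 2)(x - 7)
Common monic factor: x - 2


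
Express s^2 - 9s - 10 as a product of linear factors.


Roots satisfy r1 + r2 = -b/a = 9 and r1*r2 = c/a = -10.
So r1 = 10, r2 = -1.
s^2 - 9s - 10 = (s - r1)(s - r2) = (s - 10)(s + 1)


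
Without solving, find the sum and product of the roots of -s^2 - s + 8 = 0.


For as^2+bs+c=0: sum = -b/a, product = c/a.
a=-1, b=-1, c=8
Sum = -(-1)/-1 = -1
Product = (8)/-1 = -8


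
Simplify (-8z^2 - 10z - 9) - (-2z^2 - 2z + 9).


Distribute the minus sign:
  (-8z^2 - 10z - 9)
- (-2z^2 - 2z + 9)
Negate second polynomial: 2z^2 + 2z - 9
Add: -6z^2 - 8z - 18


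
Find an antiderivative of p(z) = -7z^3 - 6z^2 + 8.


Reverse power rule on each term:
  ∫ -7z^3 dz = -(7/4)z^4
  ∫ -6z^2 dz = -2z^3
  ∫ 8 dz = 8z
F(z) = -(7/4)z^4 - 2z^3 + 8z + C


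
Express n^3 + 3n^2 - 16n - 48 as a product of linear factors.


Try integer roots (divisors of -48). n=-3: p(-3)=0.
Divide out (n + 3): quotient is n^2 - 16.
Factor the quadratic: (n - 4)(n + 4)
Result: (n + 3)(n - 4)(n + 4)


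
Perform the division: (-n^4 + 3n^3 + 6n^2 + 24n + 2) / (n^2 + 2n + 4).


(-n^4 + 3n^3 + 6n^2 + 24n + 2) / (n^2 + 2n + 4)
Step 1: -n^2 * (n^2 + 2n + 4) = -n^4 - 2n^3 - 4n^2; subtract.
Step 2: 5n * (n^2 + 2n + 4) = 5n^3 + 10n^2 + 20n; subtract.
Step 3: 0 * (n^2 + 2n + 4) = 0; subtract.
Quotient: -n^2 + 5n, Remainder: 4n + 2


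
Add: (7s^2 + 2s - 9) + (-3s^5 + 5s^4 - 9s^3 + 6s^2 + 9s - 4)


Align terms by degree and add:
  7s^2 + 2s - 9
  -3s^5 + 5s^4 - 9s^3 + 6s^2 + 9s - 4
= -3s^5 + 5s^4 - 9s^3 + 13s^2 + 11s - 13


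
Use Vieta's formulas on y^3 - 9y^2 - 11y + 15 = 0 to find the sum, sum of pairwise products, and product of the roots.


Monic cubic y^3+by^2+cy+d=0: sum=-b, pairwise sum=c, product=-d.
b=-9, c=-11, d=15
r1+r2+r3 = 9
r1r2+r1r3+r2r3 = -11
r1r2r3 = -15


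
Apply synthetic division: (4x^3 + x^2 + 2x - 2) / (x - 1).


Synthetic division with c = 1. Coefficients: 4, 1, 2, -2
Bring down 4.
  4 * 1 = 4; 4 + 1 = 5
  5 * 1 = 5; 5 + 2 = 7
  7 * 1 = 7; 7 - 2 = 5
Quotient: 4x^2 + 5x + 7, Remainder: 5


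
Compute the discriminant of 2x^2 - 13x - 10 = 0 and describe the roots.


D = b^2 - 4ac = (-13)^2 - 4(2)(-10) = 169 + 80 = 249
Since D > 0: two distinct irrational roots


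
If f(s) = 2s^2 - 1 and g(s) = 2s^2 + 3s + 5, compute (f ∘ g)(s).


Substitute g(s) into f:
f(g(s)) = 2*(2s^2 + 3s + 5)^2 + (-1)
(2s^2 + 3s + 5)^2 = 4s^4 + 12s^3 + 29s^2 + 30s + 25
Expand and combine: 8s^4 + 24s^3 + 58s^2 + 60s + 49


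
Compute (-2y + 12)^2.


Expand (-2y + 12)^2 by repeated multiplication:
= 4y^2 - 48y + 144


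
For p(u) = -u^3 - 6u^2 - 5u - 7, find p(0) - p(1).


p(0) = -7
p(1) = -19
p(0) - p(1) = -7 + 19 = 12


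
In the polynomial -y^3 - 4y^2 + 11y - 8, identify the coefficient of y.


Read off the coefficient of y: 11


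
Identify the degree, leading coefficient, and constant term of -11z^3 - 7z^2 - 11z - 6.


Highest power of z is 3, with coefficient -11. Constant term is -6.
Degree = 3, leading coefficient = -11, constant term = -6


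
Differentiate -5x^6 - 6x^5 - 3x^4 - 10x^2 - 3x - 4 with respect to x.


Apply the power rule term by term:
  d/dx(-5x^6) = -30x^5
  d/dx(-6x^5) = -30x^4
  d/dx(-3x^4) = -12x^3
  d/dx(-10x^2) = -20x
  d/dx(-3x) = -3
  d/dx(-4) = 0
p'(x) = -30x^5 - 30x^4 - 12x^3 - 20x - 3


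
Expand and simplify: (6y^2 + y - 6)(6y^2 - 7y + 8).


Distribute each term of the first polynomial:
  (6y^2)(6y^2 - 7y + 8) = 36y^4 - 42y^3 + 48y^2
  (y)(6y^2 - 7y + 8) = 6y^3 - 7y^2 + 8y
  (-6)(6y^2 - 7y + 8) = -36y^2 + 42y - 48
Sum: 36y^4 - 36y^3 + 5y^2 + 50y - 48


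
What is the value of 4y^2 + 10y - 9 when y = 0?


Using direct substitution:
  4 * (0)^2 = 0
  10 * (0)^1 = 0
  constant: -9
Sum = 0 + 0 - 9 = -9


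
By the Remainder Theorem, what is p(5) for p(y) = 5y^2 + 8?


By the Remainder Theorem, the remainder equals p(5):
  5*(5)^2 = 125
  0*(5)^1 = 0
  constant: 8
Sum: 125 + 0 + 8 = 133


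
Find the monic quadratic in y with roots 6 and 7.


p(y) = (y - 6)(y - 7)
Expand: y^2 - 13y + 42


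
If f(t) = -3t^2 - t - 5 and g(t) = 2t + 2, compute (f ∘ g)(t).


Substitute g(t) into f:
f(g(t)) = -3*(2t + 2)^2 + (-1)*(2t + 2) + (-5)
(2t + 2)^2 = 4t^2 + 8t + 4
Expand and combine: -12t^2 - 26t - 19


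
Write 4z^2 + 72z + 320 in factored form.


Roots satisfy r1 + r2 = -b/a = -18 and r1*r2 = c/a = 80.
So r1 = -10, r2 = -8.
4z^2 + 72z + 320 = 4(z - r1)(z - r2) = 4(z + 10)(z + 8)


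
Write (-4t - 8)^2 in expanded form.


Expand (-4t - 8)^2 by repeated multiplication:
= 16t^2 + 64t + 64


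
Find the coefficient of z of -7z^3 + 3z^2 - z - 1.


Read off the coefficient of z: -1


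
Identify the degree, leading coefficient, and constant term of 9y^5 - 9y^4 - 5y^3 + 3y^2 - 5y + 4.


Highest power of y is 5, with coefficient 9. Constant term is 4.
Degree = 5, leading coefficient = 9, constant term = 4


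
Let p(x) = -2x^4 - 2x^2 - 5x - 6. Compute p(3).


Using direct substitution:
  -2 * (3)^4 = -162
  0 * (3)^3 = 0
  -2 * (3)^2 = -18
  -5 * (3)^1 = -15
  constant: -6
Sum = -162 + 0 - 18 - 15 - 6 = -201


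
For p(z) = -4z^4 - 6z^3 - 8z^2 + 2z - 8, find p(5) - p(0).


p(5) = -3448
p(0) = -8
p(5) - p(0) = -3448 + 8 = -3440


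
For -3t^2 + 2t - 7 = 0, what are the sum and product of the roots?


For at^2+bt+c=0: sum = -b/a, product = c/a.
a=-3, b=2, c=-7
Sum = -(2)/-3 = 2/3
Product = (-7)/-3 = 7/3


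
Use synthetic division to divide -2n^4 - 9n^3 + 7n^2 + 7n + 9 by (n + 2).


Synthetic division with c = -2. Coefficients: -2, -9, 7, 7, 9
Bring down -2.
  -2 * -2 = 4; 4 - 9 = -5
  -5 * -2 = 10; 10 + 7 = 17
  17 * -2 = -34; -34 + 7 = -27
  -27 * -2 = 54; 54 + 9 = 63
Quotient: -2n^3 - 5n^2 + 17n - 27, Remainder: 63


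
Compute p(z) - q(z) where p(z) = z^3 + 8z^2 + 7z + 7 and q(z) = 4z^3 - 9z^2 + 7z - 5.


Distribute the minus sign:
  (z^3 + 8z^2 + 7z + 7)
- (4z^3 - 9z^2 + 7z - 5)
Negate second polynomial: -4z^3 + 9z^2 - 7z + 5
Add: -3z^3 + 17z^2 + 12


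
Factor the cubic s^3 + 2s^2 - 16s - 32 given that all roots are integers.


Try integer roots (divisors of -32). s=-2: p(-2)=0.
Divide out (s + 2): quotient is s^2 - 16.
Factor the quadratic: (s - 4)(s + 4)
Result: (s + 2)(s - 4)(s + 4)


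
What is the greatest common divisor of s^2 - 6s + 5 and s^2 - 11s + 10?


Factor each:
  s^2 - 6s + 5 = (s - 1)(s - 5)
  s^2 - 11s + 10 = (s - 1)(s - 10)
Common monic factor: s - 1


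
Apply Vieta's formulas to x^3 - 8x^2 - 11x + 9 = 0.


Monic cubic x^3+bx^2+cx+d=0: sum=-b, pairwise sum=c, product=-d.
b=-8, c=-11, d=9
r1+r2+r3 = 8
r1r2+r1r3+r2r3 = -11
r1r2r3 = -9


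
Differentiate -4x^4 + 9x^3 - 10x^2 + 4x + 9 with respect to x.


Apply the power rule term by term:
  d/dx(-4x^4) = -16x^3
  d/dx(9x^3) = 27x^2
  d/dx(-10x^2) = -20x
  d/dx(4x) = 4
  d/dx(9) = 0
p'(x) = -16x^3 + 27x^2 - 20x + 4


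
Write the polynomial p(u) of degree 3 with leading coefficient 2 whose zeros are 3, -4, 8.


p(u) = 2(u - 3)(u + 4)(u - 8)
Expand: 2u^3 - 14u^2 - 40u + 192


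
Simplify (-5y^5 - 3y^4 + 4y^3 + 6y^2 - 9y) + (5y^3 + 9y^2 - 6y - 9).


Align terms by degree and add:
  -5y^5 - 3y^4 + 4y^3 + 6y^2 - 9y
+ 5y^3 + 9y^2 - 6y - 9
= -5y^5 - 3y^4 + 9y^3 + 15y^2 - 15y - 9


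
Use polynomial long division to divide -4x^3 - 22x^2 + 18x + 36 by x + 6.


(-4x^3 - 22x^2 + 18x + 36) / (x + 6)
Step 1: -4x^2 * (x + 6) = -4x^3 - 24x^2; subtract.
Step 2: 2x * (x + 6) = 2x^2 + 12x; subtract.
Step 3: 6 * (x + 6) = 6x + 36; subtract.
Quotient: -4x^2 + 2x + 6, Remainder: 0


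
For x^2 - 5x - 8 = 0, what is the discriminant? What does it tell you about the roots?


D = b^2 - 4ac = (-5)^2 - 4(1)(-8) = 25 + 32 = 57
Since D > 0: two distinct irrational roots


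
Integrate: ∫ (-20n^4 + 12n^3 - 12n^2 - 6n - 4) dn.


Reverse power rule on each term:
  ∫ -20n^4 dn = -4n^5
  ∫ 12n^3 dn = 3n^4
  ∫ -12n^2 dn = -4n^3
  ∫ -6n dn = -3n^2
  ∫ -4 dn = -4n
F(n) = -4n^5 + 3n^4 - 4n^3 - 3n^2 - 4n + C


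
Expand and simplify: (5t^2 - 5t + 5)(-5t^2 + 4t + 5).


Distribute each term of the first polynomial:
  (5t^2)(-5t^2 + 4t + 5) = -25t^4 + 20t^3 + 25t^2
  (-5t)(-5t^2 + 4t + 5) = 25t^3 - 20t^2 - 25t
  (5)(-5t^2 + 4t + 5) = -25t^2 + 20t + 25
Sum: -25t^4 + 45t^3 - 20t^2 - 5t + 25


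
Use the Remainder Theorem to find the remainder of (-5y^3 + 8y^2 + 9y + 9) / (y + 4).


By the Remainder Theorem, the remainder equals p(-4):
  -5*(-4)^3 = 320
  8*(-4)^2 = 128
  9*(-4)^1 = -36
  constant: 9
Sum: 320 + 128 - 36 + 9 = 421


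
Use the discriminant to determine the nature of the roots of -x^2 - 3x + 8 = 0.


D = b^2 - 4ac = (-3)^2 - 4(-1)(8) = 9 + 32 = 41
Since D > 0: two distinct irrational roots


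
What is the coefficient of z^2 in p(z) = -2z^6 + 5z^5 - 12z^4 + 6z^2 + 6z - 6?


Read off the coefficient of z^2: 6


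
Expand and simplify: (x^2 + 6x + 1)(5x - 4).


Distribute each term of the first polynomial:
  (x^2)(5x - 4) = 5x^3 - 4x^2
  (6x)(5x - 4) = 30x^2 - 24x
  (1)(5x - 4) = 5x - 4
Sum: 5x^3 + 26x^2 - 19x - 4


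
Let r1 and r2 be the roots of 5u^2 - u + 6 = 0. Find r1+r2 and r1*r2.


For au^2+bu+c=0: sum = -b/a, product = c/a.
a=5, b=-1, c=6
Sum = -(-1)/5 = 1/5
Product = (6)/5 = 6/5


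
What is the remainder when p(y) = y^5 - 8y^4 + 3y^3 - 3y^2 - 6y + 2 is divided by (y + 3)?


By the Remainder Theorem, the remainder equals p(-3):
  1*(-3)^5 = -243
  -8*(-3)^4 = -648
  3*(-3)^3 = -81
  -3*(-3)^2 = -27
  -6*(-3)^1 = 18
  constant: 2
Sum: -243 - 648 - 81 - 27 + 18 + 2 = -979


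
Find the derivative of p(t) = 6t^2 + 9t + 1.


Apply the power rule term by term:
  d/dt(6t^2) = 12t
  d/dt(9t) = 9
  d/dt(1) = 0
p'(t) = 12t + 9


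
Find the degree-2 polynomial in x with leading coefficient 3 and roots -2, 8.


p(x) = 3(x + 2)(x - 8)
Expand: 3x^2 - 18x - 48


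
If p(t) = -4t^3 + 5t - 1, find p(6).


Using direct substitution:
  -4 * (6)^3 = -864
  0 * (6)^2 = 0
  5 * (6)^1 = 30
  constant: -1
Sum = -864 + 0 + 30 - 1 = -835


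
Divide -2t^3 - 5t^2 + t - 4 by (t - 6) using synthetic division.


Synthetic division with c = 6. Coefficients: -2, -5, 1, -4
Bring down -2.
  -2 * 6 = -12; -12 - 5 = -17
  -17 * 6 = -102; -102 + 1 = -101
  -101 * 6 = -606; -606 - 4 = -610
Quotient: -2t^2 - 17t - 101, Remainder: -610


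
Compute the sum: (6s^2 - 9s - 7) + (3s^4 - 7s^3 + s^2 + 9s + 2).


Align terms by degree and add:
  6s^2 - 9s - 7
+ 3s^4 - 7s^3 + s^2 + 9s + 2
= 3s^4 - 7s^3 + 7s^2 - 5


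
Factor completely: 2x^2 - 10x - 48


Roots satisfy r1 + r2 = -b/a = 5 and r1*r2 = c/a = -24.
So r1 = -3, r2 = 8.
2x^2 - 10x - 48 = 2(x - r1)(x - r2) = 2(x + 3)(x - 8)


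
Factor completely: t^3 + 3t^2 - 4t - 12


Try integer roots (divisors of -12). t=-2: p(-2)=0.
Divide out (t + 2): quotient is t^2 + t - 6.
Factor the quadratic: (t + 3)(t - 2)
Result: (t + 2)(t + 3)(t - 2)


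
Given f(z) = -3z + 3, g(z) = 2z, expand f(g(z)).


Substitute g(z) into f:
f(g(z)) = -3*(2z) + 3
Expand and combine: -6z + 3


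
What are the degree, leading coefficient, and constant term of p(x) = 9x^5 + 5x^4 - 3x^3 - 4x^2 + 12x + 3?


Highest power of x is 5, with coefficient 9. Constant term is 3.
Degree = 5, leading coefficient = 9, constant term = 3


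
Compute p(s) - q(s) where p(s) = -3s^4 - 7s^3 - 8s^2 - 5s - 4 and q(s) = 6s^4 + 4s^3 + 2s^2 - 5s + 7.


Distribute the minus sign:
  (-3s^4 - 7s^3 - 8s^2 - 5s - 4)
- (6s^4 + 4s^3 + 2s^2 - 5s + 7)
Negate second polynomial: -6s^4 - 4s^3 - 2s^2 + 5s - 7
Add: -9s^4 - 11s^3 - 10s^2 - 11


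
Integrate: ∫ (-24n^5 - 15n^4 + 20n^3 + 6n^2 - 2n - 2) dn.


Reverse power rule on each term:
  ∫ -24n^5 dn = -4n^6
  ∫ -15n^4 dn = -3n^5
  ∫ 20n^3 dn = 5n^4
  ∫ 6n^2 dn = 2n^3
  ∫ -2n dn = -n^2
  ∫ -2 dn = -2n
F(n) = -4n^6 - 3n^5 + 5n^4 + 2n^3 - n^2 - 2n + C


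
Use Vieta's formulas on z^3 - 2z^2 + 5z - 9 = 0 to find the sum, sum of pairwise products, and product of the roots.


Monic cubic z^3+bz^2+cz+d=0: sum=-b, pairwise sum=c, product=-d.
b=-2, c=5, d=-9
r1+r2+r3 = 2
r1r2+r1r3+r2r3 = 5
r1r2r3 = 9


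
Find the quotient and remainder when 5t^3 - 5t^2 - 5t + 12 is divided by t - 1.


(5t^3 - 5t^2 - 5t + 12) / (t - 1)
Step 1: 5t^2 * (t - 1) = 5t^3 - 5t^2; subtract.
Step 2: 0 * (t - 1) = 0; subtract.
Step 3: -5 * (t - 1) = -5t + 5; subtract.
Quotient: 5t^2 - 5, Remainder: 7


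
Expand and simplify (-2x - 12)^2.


Expand (-2x - 12)^2 by repeated multiplication:
= 4x^2 + 48x + 144


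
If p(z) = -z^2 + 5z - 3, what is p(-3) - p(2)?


p(-3) = -27
p(2) = 3
p(-3) - p(2) = -27 - 3 = -30


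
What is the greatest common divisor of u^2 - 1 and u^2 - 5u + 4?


Factor each:
  u^2 - 1 = (u - 1)(u + 1)
  u^2 - 5u + 4 = (u - 1)(u - 4)
Common monic factor: u - 1


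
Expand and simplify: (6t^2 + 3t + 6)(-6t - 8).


Distribute each term of the first polynomial:
  (6t^2)(-6t - 8) = -36t^3 - 48t^2
  (3t)(-6t - 8) = -18t^2 - 24t
  (6)(-6t - 8) = -36t - 48
Sum: -36t^3 - 66t^2 - 60t - 48


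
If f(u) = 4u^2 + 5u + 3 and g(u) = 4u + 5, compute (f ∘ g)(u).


Substitute g(u) into f:
f(g(u)) = 4*(4u + 5)^2 + 5*(4u + 5) + 3
(4u + 5)^2 = 16u^2 + 40u + 25
Expand and combine: 64u^2 + 180u + 128


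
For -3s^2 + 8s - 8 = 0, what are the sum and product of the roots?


For as^2+bs+c=0: sum = -b/a, product = c/a.
a=-3, b=8, c=-8
Sum = -(8)/-3 = 8/3
Product = (-8)/-3 = 8/3


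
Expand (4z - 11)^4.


Expand (4z - 11)^4 by repeated multiplication:
  (4z - 11)^2 = 16z^2 - 88z + 121
  (4z - 11)^3 = 64z^3 - 528z^2 + 1452z - 1331
= 256z^4 - 2816z^3 + 11616z^2 - 21296z + 14641


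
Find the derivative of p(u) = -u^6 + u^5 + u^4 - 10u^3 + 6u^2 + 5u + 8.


Apply the power rule term by term:
  d/du(-u^6) = -6u^5
  d/du(u^5) = 5u^4
  d/du(u^4) = 4u^3
  d/du(-10u^3) = -30u^2
  d/du(6u^2) = 12u
  d/du(5u) = 5
  d/du(8) = 0
p'(u) = -6u^5 + 5u^4 + 4u^3 - 30u^2 + 12u + 5


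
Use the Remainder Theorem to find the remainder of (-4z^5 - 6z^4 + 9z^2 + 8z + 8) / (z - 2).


By the Remainder Theorem, the remainder equals p(2):
  -4*(2)^5 = -128
  -6*(2)^4 = -96
  0*(2)^3 = 0
  9*(2)^2 = 36
  8*(2)^1 = 16
  constant: 8
Sum: -128 - 96 + 0 + 36 + 16 + 8 = -164


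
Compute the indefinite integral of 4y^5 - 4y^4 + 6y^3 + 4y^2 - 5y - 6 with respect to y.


Reverse power rule on each term:
  ∫ 4y^5 dy = (2/3)y^6
  ∫ -4y^4 dy = -(4/5)y^5
  ∫ 6y^3 dy = (3/2)y^4
  ∫ 4y^2 dy = (4/3)y^3
  ∫ -5y dy = -(5/2)y^2
  ∫ -6 dy = -6y
F(y) = (2/3)y^6 - (4/5)y^5 + (3/2)y^4 + (4/3)y^3 - (5/2)y^2 - 6y + C


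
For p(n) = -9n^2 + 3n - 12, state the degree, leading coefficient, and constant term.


Highest power of n is 2, with coefficient -9. Constant term is -12.
Degree = 2, leading coefficient = -9, constant term = -12


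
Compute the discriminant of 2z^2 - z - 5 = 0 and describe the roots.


D = b^2 - 4ac = (-1)^2 - 4(2)(-5) = 1 + 40 = 41
Since D > 0: two distinct irrational roots


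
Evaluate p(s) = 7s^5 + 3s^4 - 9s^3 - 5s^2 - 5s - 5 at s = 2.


Using direct substitution:
  7 * (2)^5 = 224
  3 * (2)^4 = 48
  -9 * (2)^3 = -72
  -5 * (2)^2 = -20
  -5 * (2)^1 = -10
  constant: -5
Sum = 224 + 48 - 72 - 20 - 10 - 5 = 165


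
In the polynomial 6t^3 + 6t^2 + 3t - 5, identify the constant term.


Read off the constant term: -5


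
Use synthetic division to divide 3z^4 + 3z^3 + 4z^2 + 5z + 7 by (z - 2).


Synthetic division with c = 2. Coefficients: 3, 3, 4, 5, 7
Bring down 3.
  3 * 2 = 6; 6 + 3 = 9
  9 * 2 = 18; 18 + 4 = 22
  22 * 2 = 44; 44 + 5 = 49
  49 * 2 = 98; 98 + 7 = 105
Quotient: 3z^3 + 9z^2 + 22z + 49, Remainder: 105


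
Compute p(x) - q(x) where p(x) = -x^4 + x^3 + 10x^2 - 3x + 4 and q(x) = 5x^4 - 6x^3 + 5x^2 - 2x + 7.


Distribute the minus sign:
  (-x^4 + x^3 + 10x^2 - 3x + 4)
- (5x^4 - 6x^3 + 5x^2 - 2x + 7)
Negate second polynomial: -5x^4 + 6x^3 - 5x^2 + 2x - 7
Add: -6x^4 + 7x^3 + 5x^2 - x - 3


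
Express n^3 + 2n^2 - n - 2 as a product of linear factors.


Try integer roots (divisors of -2). n=1: p(1)=0.
Divide out (n - 1): quotient is n^2 + 3n + 2.
Factor the quadratic: (n + 1)(n + 2)
Result: (n - 1)(n + 1)(n + 2)


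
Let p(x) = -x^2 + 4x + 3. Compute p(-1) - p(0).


p(-1) = -2
p(0) = 3
p(-1) - p(0) = -2 - 3 = -5


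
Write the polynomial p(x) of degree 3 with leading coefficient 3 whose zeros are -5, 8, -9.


p(x) = 3(x + 5)(x - 8)(x + 9)
Expand: 3x^3 + 18x^2 - 201x - 1080


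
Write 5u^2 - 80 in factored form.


Roots satisfy r1 + r2 = -b/a = 0 and r1*r2 = c/a = -16.
So r1 = 4, r2 = -4.
5u^2 - 80 = 5(u - r1)(u - r2) = 5(u - 4)(u + 4)


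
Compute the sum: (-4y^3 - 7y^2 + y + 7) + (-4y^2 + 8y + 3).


Align terms by degree and add:
  -4y^3 - 7y^2 + y + 7
  -4y^2 + 8y + 3
= -4y^3 - 11y^2 + 9y + 10


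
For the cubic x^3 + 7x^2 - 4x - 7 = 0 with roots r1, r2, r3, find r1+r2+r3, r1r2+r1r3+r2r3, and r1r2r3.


Monic cubic x^3+bx^2+cx+d=0: sum=-b, pairwise sum=c, product=-d.
b=7, c=-4, d=-7
r1+r2+r3 = -7
r1r2+r1r3+r2r3 = -4
r1r2r3 = 7


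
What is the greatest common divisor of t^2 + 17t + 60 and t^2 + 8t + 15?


Factor each:
  t^2 + 17t + 60 = (t + 5)(t + 12)
  t^2 + 8t + 15 = (t + 5)(t + 3)
Common monic factor: t + 5


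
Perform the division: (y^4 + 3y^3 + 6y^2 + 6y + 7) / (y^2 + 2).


(y^4 + 3y^3 + 6y^2 + 6y + 7) / (y^2 + 2)
Step 1: y^2 * (y^2 + 2) = y^4 + 2y^2; subtract.
Step 2: 3y * (y^2 + 2) = 3y^3 + 6y; subtract.
Step 3: 4 * (y^2 + 2) = 4y^2 + 8; subtract.
Quotient: y^2 + 3y + 4, Remainder: -1


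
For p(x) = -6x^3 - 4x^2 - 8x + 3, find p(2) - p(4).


p(2) = -77
p(4) = -477
p(2) - p(4) = -77 + 477 = 400


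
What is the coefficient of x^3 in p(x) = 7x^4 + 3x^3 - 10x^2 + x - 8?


Read off the coefficient of x^3: 3


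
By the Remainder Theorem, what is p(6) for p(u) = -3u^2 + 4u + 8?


By the Remainder Theorem, the remainder equals p(6):
  -3*(6)^2 = -108
  4*(6)^1 = 24
  constant: 8
Sum: -108 + 24 + 8 = -76


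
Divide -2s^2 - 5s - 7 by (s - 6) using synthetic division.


Synthetic division with c = 6. Coefficients: -2, -5, -7
Bring down -2.
  -2 * 6 = -12; -12 - 5 = -17
  -17 * 6 = -102; -102 - 7 = -109
Quotient: -2s - 17, Remainder: -109


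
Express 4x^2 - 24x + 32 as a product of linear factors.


Roots satisfy r1 + r2 = -b/a = 6 and r1*r2 = c/a = 8.
So r1 = 2, r2 = 4.
4x^2 - 24x + 32 = 4(x - r1)(x - r2) = 4(x - 2)(x - 4)


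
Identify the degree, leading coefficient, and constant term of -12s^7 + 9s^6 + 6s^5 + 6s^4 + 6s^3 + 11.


Highest power of s is 7, with coefficient -12. Constant term is 11.
Degree = 7, leading coefficient = -12, constant term = 11


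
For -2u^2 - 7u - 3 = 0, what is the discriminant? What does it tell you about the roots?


D = b^2 - 4ac = (-7)^2 - 4(-2)(-3) = 49 - 24 = 25
Since D > 0: two distinct rational roots


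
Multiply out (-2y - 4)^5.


Expand (-2y - 4)^5 by repeated multiplication:
  (-2y - 4)^2 = 4y^2 + 16y + 16
  (-2y - 4)^3 = -8y^3 - 48y^2 - 96y - 64
  (-2y - 4)^4 = 16y^4 + 128y^3 + 384y^2 + 512y + 256
= -32y^5 - 320y^4 - 1280y^3 - 2560y^2 - 2560y - 1024


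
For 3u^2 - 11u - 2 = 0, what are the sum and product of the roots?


For au^2+bu+c=0: sum = -b/a, product = c/a.
a=3, b=-11, c=-2
Sum = -(-11)/3 = 11/3
Product = (-2)/3 = -2/3


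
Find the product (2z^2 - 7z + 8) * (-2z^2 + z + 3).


Distribute each term of the first polynomial:
  (2z^2)(-2z^2 + z + 3) = -4z^4 + 2z^3 + 6z^2
  (-7z)(-2z^2 + z + 3) = 14z^3 - 7z^2 - 21z
  (8)(-2z^2 + z + 3) = -16z^2 + 8z + 24
Sum: -4z^4 + 16z^3 - 17z^2 - 13z + 24


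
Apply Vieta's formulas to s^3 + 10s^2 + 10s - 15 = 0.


Monic cubic s^3+bs^2+cs+d=0: sum=-b, pairwise sum=c, product=-d.
b=10, c=10, d=-15
r1+r2+r3 = -10
r1r2+r1r3+r2r3 = 10
r1r2r3 = 15


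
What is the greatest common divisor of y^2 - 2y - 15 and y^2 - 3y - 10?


Factor each:
  y^2 - 2y - 15 = (y - 5)(y + 3)
  y^2 - 3y - 10 = (y - 5)(y + 2)
Common monic factor: y - 5


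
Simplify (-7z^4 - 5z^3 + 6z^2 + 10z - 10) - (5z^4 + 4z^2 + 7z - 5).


Distribute the minus sign:
  (-7z^4 - 5z^3 + 6z^2 + 10z - 10)
- (5z^4 + 4z^2 + 7z - 5)
Negate second polynomial: -5z^4 - 4z^2 - 7z + 5
Add: -12z^4 - 5z^3 + 2z^2 + 3z - 5


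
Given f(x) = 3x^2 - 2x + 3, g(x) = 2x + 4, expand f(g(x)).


Substitute g(x) into f:
f(g(x)) = 3*(2x + 4)^2 + (-2)*(2x + 4) + 3
(2x + 4)^2 = 4x^2 + 16x + 16
Expand and combine: 12x^2 + 44x + 43


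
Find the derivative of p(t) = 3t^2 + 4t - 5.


Apply the power rule term by term:
  d/dt(3t^2) = 6t
  d/dt(4t) = 4
  d/dt(-5) = 0
p'(t) = 6t + 4


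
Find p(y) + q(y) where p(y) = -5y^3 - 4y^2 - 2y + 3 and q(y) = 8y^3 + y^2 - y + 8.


Align terms by degree and add:
  -5y^3 - 4y^2 - 2y + 3
+ 8y^3 + y^2 - y + 8
= 3y^3 - 3y^2 - 3y + 11


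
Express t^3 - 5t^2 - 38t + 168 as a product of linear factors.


Try integer roots (divisors of 168). t=7: p(7)=0.
Divide out (t - 7): quotient is t^2 + 2t - 24.
Factor the quadratic: (t + 6)(t - 4)
Result: (t - 7)(t + 6)(t - 4)


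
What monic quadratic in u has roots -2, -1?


p(u) = (u + 2)(u + 1)
Expand: u^2 + 3u + 2


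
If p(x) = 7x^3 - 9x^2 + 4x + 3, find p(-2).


Using direct substitution:
  7 * (-2)^3 = -56
  -9 * (-2)^2 = -36
  4 * (-2)^1 = -8
  constant: 3
Sum = -56 - 36 - 8 + 3 = -97


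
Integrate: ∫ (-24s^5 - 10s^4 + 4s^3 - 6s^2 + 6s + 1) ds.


Reverse power rule on each term:
  ∫ -24s^5 ds = -4s^6
  ∫ -10s^4 ds = -2s^5
  ∫ 4s^3 ds = s^4
  ∫ -6s^2 ds = -2s^3
  ∫ 6s ds = 3s^2
  ∫ 1 ds = s
F(s) = -4s^6 - 2s^5 + s^4 - 2s^3 + 3s^2 + s + C


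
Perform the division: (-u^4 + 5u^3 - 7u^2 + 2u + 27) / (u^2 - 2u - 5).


(-u^4 + 5u^3 - 7u^2 + 2u + 27) / (u^2 - 2u - 5)
Step 1: -u^2 * (u^2 - 2u - 5) = -u^4 + 2u^3 + 5u^2; subtract.
Step 2: 3u * (u^2 - 2u - 5) = 3u^3 - 6u^2 - 15u; subtract.
Step 3: -6 * (u^2 - 2u - 5) = -6u^2 + 12u + 30; subtract.
Quotient: -u^2 + 3u - 6, Remainder: 5u - 3


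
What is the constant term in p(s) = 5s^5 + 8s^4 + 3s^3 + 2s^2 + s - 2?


Read off the constant term: -2


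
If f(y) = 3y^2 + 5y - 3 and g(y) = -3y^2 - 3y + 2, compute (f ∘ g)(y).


Substitute g(y) into f:
f(g(y)) = 3*(-3y^2 - 3y + 2)^2 + 5*(-3y^2 - 3y + 2) + (-3)
(-3y^2 - 3y + 2)^2 = 9y^4 + 18y^3 - 3y^2 - 12y + 4
Expand and combine: 27y^4 + 54y^3 - 24y^2 - 51y + 19


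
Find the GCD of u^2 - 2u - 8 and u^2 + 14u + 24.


Factor each:
  u^2 - 2u - 8 = (u + 2)(u - 4)
  u^2 + 14u + 24 = (u + 2)(u + 12)
Common monic factor: u + 2


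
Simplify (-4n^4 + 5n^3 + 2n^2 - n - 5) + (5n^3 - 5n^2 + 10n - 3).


Align terms by degree and add:
  -4n^4 + 5n^3 + 2n^2 - n - 5
+ 5n^3 - 5n^2 + 10n - 3
= -4n^4 + 10n^3 - 3n^2 + 9n - 8


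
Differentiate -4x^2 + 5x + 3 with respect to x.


Apply the power rule term by term:
  d/dx(-4x^2) = -8x
  d/dx(5x) = 5
  d/dx(3) = 0
p'(x) = -8x + 5


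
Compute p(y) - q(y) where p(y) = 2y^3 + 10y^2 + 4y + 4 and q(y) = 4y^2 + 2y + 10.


Distribute the minus sign:
  (2y^3 + 10y^2 + 4y + 4)
- (4y^2 + 2y + 10)
Negate second polynomial: -4y^2 - 2y - 10
Add: 2y^3 + 6y^2 + 2y - 6


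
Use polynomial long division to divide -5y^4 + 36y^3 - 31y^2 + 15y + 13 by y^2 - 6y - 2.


(-5y^4 + 36y^3 - 31y^2 + 15y + 13) / (y^2 - 6y - 2)
Step 1: -5y^2 * (y^2 - 6y - 2) = -5y^4 + 30y^3 + 10y^2; subtract.
Step 2: 6y * (y^2 - 6y - 2) = 6y^3 - 36y^2 - 12y; subtract.
Step 3: -5 * (y^2 - 6y - 2) = -5y^2 + 30y + 10; subtract.
Quotient: -5y^2 + 6y - 5, Remainder: -3y + 3


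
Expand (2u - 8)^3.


Expand (2u - 8)^3 by repeated multiplication:
  (2u - 8)^2 = 4u^2 - 32u + 64
= 8u^3 - 96u^2 + 384u - 512


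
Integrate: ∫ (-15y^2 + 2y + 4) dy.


Reverse power rule on each term:
  ∫ -15y^2 dy = -5y^3
  ∫ 2y dy = y^2
  ∫ 4 dy = 4y
F(y) = -5y^3 + y^2 + 4y + C


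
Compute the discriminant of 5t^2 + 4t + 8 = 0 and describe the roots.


D = b^2 - 4ac = (4)^2 - 4(5)(8) = 16 - 160 = -144
Since D < 0: two complex conjugate roots (no real roots)


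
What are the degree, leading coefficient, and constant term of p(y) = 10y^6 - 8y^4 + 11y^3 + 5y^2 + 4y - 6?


Highest power of y is 6, with coefficient 10. Constant term is -6.
Degree = 6, leading coefficient = 10, constant term = -6


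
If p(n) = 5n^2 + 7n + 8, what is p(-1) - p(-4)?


p(-1) = 6
p(-4) = 60
p(-1) - p(-4) = 6 - 60 = -54


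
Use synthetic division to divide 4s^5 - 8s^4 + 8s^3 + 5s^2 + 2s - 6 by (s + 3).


Synthetic division with c = -3. Coefficients: 4, -8, 8, 5, 2, -6
Bring down 4.
  4 * -3 = -12; -12 - 8 = -20
  -20 * -3 = 60; 60 + 8 = 68
  68 * -3 = -204; -204 + 5 = -199
  -199 * -3 = 597; 597 + 2 = 599
  599 * -3 = -1797; -1797 - 6 = -1803
Quotient: 4s^4 - 20s^3 + 68s^2 - 199s + 599, Remainder: -1803


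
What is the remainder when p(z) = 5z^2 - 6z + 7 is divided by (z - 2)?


By the Remainder Theorem, the remainder equals p(2):
  5*(2)^2 = 20
  -6*(2)^1 = -12
  constant: 7
Sum: 20 - 12 + 7 = 15


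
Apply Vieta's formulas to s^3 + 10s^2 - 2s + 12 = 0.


Monic cubic s^3+bs^2+cs+d=0: sum=-b, pairwise sum=c, product=-d.
b=10, c=-2, d=12
r1+r2+r3 = -10
r1r2+r1r3+r2r3 = -2
r1r2r3 = -12


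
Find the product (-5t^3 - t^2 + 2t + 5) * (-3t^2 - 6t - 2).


Distribute each term of the first polynomial:
  (-5t^3)(-3t^2 - 6t - 2) = 15t^5 + 30t^4 + 10t^3
  (-t^2)(-3t^2 - 6t - 2) = 3t^4 + 6t^3 + 2t^2
  (2t)(-3t^2 - 6t - 2) = -6t^3 - 12t^2 - 4t
  (5)(-3t^2 - 6t - 2) = -15t^2 - 30t - 10
Sum: 15t^5 + 33t^4 + 10t^3 - 25t^2 - 34t - 10


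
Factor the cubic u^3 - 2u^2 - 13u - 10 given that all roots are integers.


Try integer roots (divisors of -10). u=-1: p(-1)=0.
Divide out (u + 1): quotient is u^2 - 3u - 10.
Factor the quadratic: (u - 5)(u + 2)
Result: (u + 1)(u - 5)(u + 2)


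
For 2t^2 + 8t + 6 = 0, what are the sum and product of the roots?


For at^2+bt+c=0: sum = -b/a, product = c/a.
a=2, b=8, c=6
Sum = -(8)/2 = -4
Product = (6)/2 = 3


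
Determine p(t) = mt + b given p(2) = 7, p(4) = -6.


p(t) = mt + b. Using p(2)=7, p(4)=-6:
m = (7 + 6)/(2 - 4) = 13/-2 = -13/2
b = 7 - m*(2) = 7 + 13 = 20
p(t) = -(13/2)t + 20


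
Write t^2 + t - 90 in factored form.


Roots satisfy r1 + r2 = -b/a = -1 and r1*r2 = c/a = -90.
So r1 = 9, r2 = -10.
t^2 + t - 90 = (t - r1)(t - r2) = (t - 9)(t + 10)


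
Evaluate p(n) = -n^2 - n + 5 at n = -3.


Using direct substitution:
  -1 * (-3)^2 = -9
  -1 * (-3)^1 = 3
  constant: 5
Sum = -9 + 3 + 5 = -1


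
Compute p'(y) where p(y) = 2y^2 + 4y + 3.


Apply the power rule term by term:
  d/dy(2y^2) = 4y
  d/dy(4y) = 4
  d/dy(3) = 0
p'(y) = 4y + 4


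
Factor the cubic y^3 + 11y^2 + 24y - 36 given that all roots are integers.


Try integer roots (divisors of -36). y=-6: p(-6)=0.
Divide out (y + 6): quotient is y^2 + 5y - 6.
Factor the quadratic: (y + 6)(y - 1)
Result: (y + 6)(y + 6)(y - 1)


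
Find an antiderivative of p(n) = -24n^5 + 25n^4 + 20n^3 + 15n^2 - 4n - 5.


Reverse power rule on each term:
  ∫ -24n^5 dn = -4n^6
  ∫ 25n^4 dn = 5n^5
  ∫ 20n^3 dn = 5n^4
  ∫ 15n^2 dn = 5n^3
  ∫ -4n dn = -2n^2
  ∫ -5 dn = -5n
F(n) = -4n^6 + 5n^5 + 5n^4 + 5n^3 - 2n^2 - 5n + C


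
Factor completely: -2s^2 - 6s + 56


Roots satisfy r1 + r2 = -b/a = -3 and r1*r2 = c/a = -28.
So r1 = 4, r2 = -7.
-2s^2 - 6s + 56 = -2(s - r1)(s - r2) = -2(s - 4)(s + 7)


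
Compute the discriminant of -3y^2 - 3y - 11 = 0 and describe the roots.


D = b^2 - 4ac = (-3)^2 - 4(-3)(-11) = 9 - 132 = -123
Since D < 0: two complex conjugate roots (no real roots)


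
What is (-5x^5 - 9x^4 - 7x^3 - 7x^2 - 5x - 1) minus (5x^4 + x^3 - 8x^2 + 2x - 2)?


Distribute the minus sign:
  (-5x^5 - 9x^4 - 7x^3 - 7x^2 - 5x - 1)
- (5x^4 + x^3 - 8x^2 + 2x - 2)
Negate second polynomial: -5x^4 - x^3 + 8x^2 - 2x + 2
Add: -5x^5 - 14x^4 - 8x^3 + x^2 - 7x + 1


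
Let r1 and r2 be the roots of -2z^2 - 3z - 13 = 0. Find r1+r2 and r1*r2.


For az^2+bz+c=0: sum = -b/a, product = c/a.
a=-2, b=-3, c=-13
Sum = -(-3)/-2 = -3/2
Product = (-13)/-2 = 13/2


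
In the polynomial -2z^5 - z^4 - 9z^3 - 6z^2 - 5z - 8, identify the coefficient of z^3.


Read off the coefficient of z^3: -9


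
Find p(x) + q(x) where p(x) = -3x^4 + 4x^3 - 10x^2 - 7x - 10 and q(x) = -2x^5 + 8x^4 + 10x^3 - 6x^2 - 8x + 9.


Align terms by degree and add:
  -3x^4 + 4x^3 - 10x^2 - 7x - 10
  -2x^5 + 8x^4 + 10x^3 - 6x^2 - 8x + 9
= -2x^5 + 5x^4 + 14x^3 - 16x^2 - 15x - 1


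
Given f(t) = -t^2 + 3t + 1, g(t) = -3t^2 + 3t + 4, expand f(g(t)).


Substitute g(t) into f:
f(g(t)) = -1*(-3t^2 + 3t + 4)^2 + 3*(-3t^2 + 3t + 4) + 1
(-3t^2 + 3t + 4)^2 = 9t^4 - 18t^3 - 15t^2 + 24t + 16
Expand and combine: -9t^4 + 18t^3 + 6t^2 - 15t - 3


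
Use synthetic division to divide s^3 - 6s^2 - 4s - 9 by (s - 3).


Synthetic division with c = 3. Coefficients: 1, -6, -4, -9
Bring down 1.
  1 * 3 = 3; 3 - 6 = -3
  -3 * 3 = -9; -9 - 4 = -13
  -13 * 3 = -39; -39 - 9 = -48
Quotient: s^2 - 3s - 13, Remainder: -48


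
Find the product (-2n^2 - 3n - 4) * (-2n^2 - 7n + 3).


Distribute each term of the first polynomial:
  (-2n^2)(-2n^2 - 7n + 3) = 4n^4 + 14n^3 - 6n^2
  (-3n)(-2n^2 - 7n + 3) = 6n^3 + 21n^2 - 9n
  (-4)(-2n^2 - 7n + 3) = 8n^2 + 28n - 12
Sum: 4n^4 + 20n^3 + 23n^2 + 19n - 12


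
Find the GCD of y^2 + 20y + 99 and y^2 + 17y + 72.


Factor each:
  y^2 + 20y + 99 = (y + 9)(y + 11)
  y^2 + 17y + 72 = (y + 9)(y + 8)
Common monic factor: y + 9


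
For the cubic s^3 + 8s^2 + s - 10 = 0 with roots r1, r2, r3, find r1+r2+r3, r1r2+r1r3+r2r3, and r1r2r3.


Monic cubic s^3+bs^2+cs+d=0: sum=-b, pairwise sum=c, product=-d.
b=8, c=1, d=-10
r1+r2+r3 = -8
r1r2+r1r3+r2r3 = 1
r1r2r3 = 10


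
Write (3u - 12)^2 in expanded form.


Expand (3u - 12)^2 by repeated multiplication:
= 9u^2 - 72u + 144


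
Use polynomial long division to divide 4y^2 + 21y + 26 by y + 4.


(4y^2 + 21y + 26) / (y + 4)
Step 1: 4y * (y + 4) = 4y^2 + 16y; subtract.
Step 2: 5 * (y + 4) = 5y + 20; subtract.
Quotient: 4y + 5, Remainder: 6


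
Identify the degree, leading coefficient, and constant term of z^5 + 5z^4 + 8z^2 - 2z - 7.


Highest power of z is 5, with coefficient 1. Constant term is -7.
Degree = 5, leading coefficient = 1, constant term = -7


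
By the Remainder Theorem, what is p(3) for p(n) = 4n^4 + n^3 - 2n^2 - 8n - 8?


By the Remainder Theorem, the remainder equals p(3):
  4*(3)^4 = 324
  1*(3)^3 = 27
  -2*(3)^2 = -18
  -8*(3)^1 = -24
  constant: -8
Sum: 324 + 27 - 18 - 24 - 8 = 301


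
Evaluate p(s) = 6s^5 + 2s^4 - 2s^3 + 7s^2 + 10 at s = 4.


Using direct substitution:
  6 * (4)^5 = 6144
  2 * (4)^4 = 512
  -2 * (4)^3 = -128
  7 * (4)^2 = 112
  0 * (4)^1 = 0
  constant: 10
Sum = 6144 + 512 - 128 + 112 + 0 + 10 = 6650


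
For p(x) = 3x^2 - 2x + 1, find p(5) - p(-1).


p(5) = 66
p(-1) = 6
p(5) - p(-1) = 66 - 6 = 60


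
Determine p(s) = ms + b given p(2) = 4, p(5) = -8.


p(s) = ms + b. Using p(2)=4, p(5)=-8:
m = (4 + 8)/(2 - 5) = 12/-3 = -4
b = 4 - m*(2) = 4 + 8 = 12
p(s) = -4s + 12


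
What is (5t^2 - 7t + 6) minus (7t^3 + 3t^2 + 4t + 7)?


Distribute the minus sign:
  (5t^2 - 7t + 6)
- (7t^3 + 3t^2 + 4t + 7)
Negate second polynomial: -7t^3 - 3t^2 - 4t - 7
Add: -7t^3 + 2t^2 - 11t - 1


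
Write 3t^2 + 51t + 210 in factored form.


Roots satisfy r1 + r2 = -b/a = -17 and r1*r2 = c/a = 70.
So r1 = -7, r2 = -10.
3t^2 + 51t + 210 = 3(t - r1)(t - r2) = 3(t + 7)(t + 10)


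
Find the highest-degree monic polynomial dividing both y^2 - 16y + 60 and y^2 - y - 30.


Factor each:
  y^2 - 16y + 60 = (y - 6)(y - 10)
  y^2 - y - 30 = (y - 6)(y + 5)
Common monic factor: y - 6


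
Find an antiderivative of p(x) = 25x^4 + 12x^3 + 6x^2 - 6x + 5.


Reverse power rule on each term:
  ∫ 25x^4 dx = 5x^5
  ∫ 12x^3 dx = 3x^4
  ∫ 6x^2 dx = 2x^3
  ∫ -6x dx = -3x^2
  ∫ 5 dx = 5x
F(x) = 5x^5 + 3x^4 + 2x^3 - 3x^2 + 5x + C


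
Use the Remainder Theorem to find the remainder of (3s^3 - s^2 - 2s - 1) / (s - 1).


By the Remainder Theorem, the remainder equals p(1):
  3*(1)^3 = 3
  -1*(1)^2 = -1
  -2*(1)^1 = -2
  constant: -1
Sum: 3 - 1 - 2 - 1 = -1


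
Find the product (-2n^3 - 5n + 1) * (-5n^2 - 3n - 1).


Distribute each term of the first polynomial:
  (-2n^3)(-5n^2 - 3n - 1) = 10n^5 + 6n^4 + 2n^3
  (-5n)(-5n^2 - 3n - 1) = 25n^3 + 15n^2 + 5n
  (1)(-5n^2 - 3n - 1) = -5n^2 - 3n - 1
Sum: 10n^5 + 6n^4 + 27n^3 + 10n^2 + 2n - 1


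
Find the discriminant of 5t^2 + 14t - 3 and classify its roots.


D = b^2 - 4ac = (14)^2 - 4(5)(-3) = 196 + 60 = 256
Since D > 0: two distinct rational roots


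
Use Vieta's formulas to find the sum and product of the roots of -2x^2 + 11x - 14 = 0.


For ax^2+bx+c=0: sum = -b/a, product = c/a.
a=-2, b=11, c=-14
Sum = -(11)/-2 = 11/2
Product = (-14)/-2 = 7


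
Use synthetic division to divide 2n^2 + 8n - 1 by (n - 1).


Synthetic division with c = 1. Coefficients: 2, 8, -1
Bring down 2.
  2 * 1 = 2; 2 + 8 = 10
  10 * 1 = 10; 10 - 1 = 9
Quotient: 2n + 10, Remainder: 9
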